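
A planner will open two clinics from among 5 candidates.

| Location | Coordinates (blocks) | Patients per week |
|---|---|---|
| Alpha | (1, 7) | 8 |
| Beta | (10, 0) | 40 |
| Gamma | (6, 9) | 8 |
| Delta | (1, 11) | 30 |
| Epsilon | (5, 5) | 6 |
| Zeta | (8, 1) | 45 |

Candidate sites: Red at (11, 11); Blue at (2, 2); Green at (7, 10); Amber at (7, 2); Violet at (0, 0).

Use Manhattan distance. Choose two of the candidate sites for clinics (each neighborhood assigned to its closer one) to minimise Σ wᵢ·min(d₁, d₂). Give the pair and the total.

{Green, Amber}, total 618

Evaluate every pair (each demand assigned to the nearer of the two):
  {Green, Amber}: total = 618
  {Blue, Amber}: total = 732
  {Red, Amber}: total = 764
  {Amber, Violet}: total = 808
  {Blue, Green}: total = 1025
  {Green, Violet}: total = 1137
  {Red, Blue}: total = 1155
  {Blue, Violet}: total = 1187
  {Red, Green}: total = 1270
  {Red, Violet}: total = 1285
Best pair: {Green, Amber} with total 618.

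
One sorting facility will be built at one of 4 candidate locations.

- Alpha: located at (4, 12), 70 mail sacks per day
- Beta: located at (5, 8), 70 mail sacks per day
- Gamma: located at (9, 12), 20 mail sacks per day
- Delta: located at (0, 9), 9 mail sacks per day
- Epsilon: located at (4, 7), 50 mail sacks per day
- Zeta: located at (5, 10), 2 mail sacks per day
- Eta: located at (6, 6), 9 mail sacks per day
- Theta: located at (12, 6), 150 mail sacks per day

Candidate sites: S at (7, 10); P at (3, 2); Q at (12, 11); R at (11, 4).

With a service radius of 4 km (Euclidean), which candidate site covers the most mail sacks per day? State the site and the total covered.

Coverage radius r = 4 km; a point is covered iff (Δx)²+(Δy)² ≤ 4² = 16.
  S (7, 10): covers {Alpha, Beta, Gamma, Zeta} → 162
  P (3, 2): covers {none} → 0
  Q (12, 11): covers {Gamma} → 20
  R (11, 4): covers {Theta} → 150
Maximum coverage at S: 162 mail sacks per day.

S, covering 162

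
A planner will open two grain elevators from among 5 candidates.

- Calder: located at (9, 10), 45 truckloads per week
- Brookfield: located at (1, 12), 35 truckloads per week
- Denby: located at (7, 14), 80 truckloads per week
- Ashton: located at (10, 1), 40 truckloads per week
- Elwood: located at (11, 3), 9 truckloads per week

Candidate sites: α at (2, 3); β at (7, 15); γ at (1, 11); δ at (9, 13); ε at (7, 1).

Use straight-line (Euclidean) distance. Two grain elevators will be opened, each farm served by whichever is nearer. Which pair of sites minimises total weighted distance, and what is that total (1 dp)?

Evaluate every pair (each demand assigned to the nearer of the two):
  {β, ε}: total = 717.4
  {δ, ε}: total = 756.3
  {γ, δ}: total = 922.3
  {α, β}: total = 968.0
  {α, δ}: total = 1006.9
  {β, γ}: total = 1009.3
  {β, δ}: total = 1023.2
  {γ, ε}: total = 1094.7
  {α, γ}: total = 1345.3
  {α, ε}: total = 1858.7
Best pair: {β, ε} with total 717.4.

{β, ε}, total 717.4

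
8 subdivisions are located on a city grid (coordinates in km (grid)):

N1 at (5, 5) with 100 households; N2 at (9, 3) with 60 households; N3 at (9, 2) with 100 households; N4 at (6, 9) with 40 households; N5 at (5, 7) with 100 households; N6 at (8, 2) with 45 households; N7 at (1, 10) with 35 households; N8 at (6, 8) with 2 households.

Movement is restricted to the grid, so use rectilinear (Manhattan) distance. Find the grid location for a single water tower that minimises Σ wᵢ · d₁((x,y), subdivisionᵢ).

(6, 5)

Manhattan distance separates: Σwᵢ(|x−xᵢ|+|y−yᵢ|) = Σwᵢ|x−xᵢ| + Σwᵢ|y−yᵢ|, so x and y are optimised independently as 1-D weighted medians.
Total weight W = 482; half = 241.
x-coordinate, sorted with cumulative weight:
  x=1 (N7, w=35) cum 35
  x=5 (N1, w=100) cum 135
  x=5 (N5, w=100) cum 235
  x=6 (N4, w=40) cum 275  ← median
  x=6 (N8, w=2) cum 277
  x=8 (N6, w=45) cum 322
  x=9 (N2, w=60) cum 382
  x=9 (N3, w=100) cum 482
⇒ x* = 6
y-coordinate, sorted with cumulative weight:
  y=2 (N3, w=100) cum 100
  y=2 (N6, w=45) cum 145
  y=3 (N2, w=60) cum 205
  y=5 (N1, w=100) cum 305  ← median
  y=7 (N5, w=100) cum 405
  y=8 (N8, w=2) cum 407
  y=9 (N4, w=40) cum 447
  y=10 (N7, w=35) cum 482
⇒ y* = 5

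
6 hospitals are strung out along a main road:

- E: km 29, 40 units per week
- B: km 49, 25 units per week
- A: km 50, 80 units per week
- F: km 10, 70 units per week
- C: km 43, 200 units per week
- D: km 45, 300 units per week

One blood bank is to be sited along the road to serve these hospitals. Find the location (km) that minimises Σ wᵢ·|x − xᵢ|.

For a sum of weighted absolute distances on a line, the optimum is the weighted median (not the mean). Total weight W = 715; half-weight = 357.5.
Sort by position and accumulate weight:
  km 10 (F, w=70) → cum 70
  km 29 (E, w=40) → cum 110
  km 43 (C, w=200) → cum 310
  km 45 (D, w=300) → cum 610  ≥ 357.5 → median here
  km 49 (B, w=25) → cum 635
  km 50 (A, w=80) → cum 715
Optimal location: km 45.

x = 45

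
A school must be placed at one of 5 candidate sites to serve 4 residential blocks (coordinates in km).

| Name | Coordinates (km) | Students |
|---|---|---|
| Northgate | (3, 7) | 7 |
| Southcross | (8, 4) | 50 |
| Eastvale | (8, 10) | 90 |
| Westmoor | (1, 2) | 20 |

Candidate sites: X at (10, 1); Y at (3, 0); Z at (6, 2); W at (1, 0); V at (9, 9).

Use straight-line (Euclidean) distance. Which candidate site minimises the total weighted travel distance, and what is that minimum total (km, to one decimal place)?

V, total 639.1 km

Total weighted distance at each candidate:
  X (10, 1): total = 1255.7
  Y (3, 0): total = 1432.0
  Z (6, 2): total = 1024.4
  W (1, 0): total = 1592.7
  V (9, 9): total = 639.1
Minimum is at V with total 639.1 km.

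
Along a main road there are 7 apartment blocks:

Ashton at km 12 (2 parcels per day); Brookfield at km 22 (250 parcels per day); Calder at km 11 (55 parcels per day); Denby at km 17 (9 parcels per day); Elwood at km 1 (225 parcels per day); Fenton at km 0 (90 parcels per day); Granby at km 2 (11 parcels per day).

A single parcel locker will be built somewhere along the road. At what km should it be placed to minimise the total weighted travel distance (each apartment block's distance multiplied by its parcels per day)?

For a sum of weighted absolute distances on a line, the optimum is the weighted median (not the mean). Total weight W = 642; half-weight = 321.
Sort by position and accumulate weight:
  km 0 (Fenton, w=90) → cum 90
  km 1 (Elwood, w=225) → cum 315
  km 2 (Granby, w=11) → cum 326  ≥ 321 → median here
  km 11 (Calder, w=55) → cum 381
  km 12 (Ashton, w=2) → cum 383
  km 17 (Denby, w=9) → cum 392
  km 22 (Brookfield, w=250) → cum 642
Optimal location: km 2.

x = 2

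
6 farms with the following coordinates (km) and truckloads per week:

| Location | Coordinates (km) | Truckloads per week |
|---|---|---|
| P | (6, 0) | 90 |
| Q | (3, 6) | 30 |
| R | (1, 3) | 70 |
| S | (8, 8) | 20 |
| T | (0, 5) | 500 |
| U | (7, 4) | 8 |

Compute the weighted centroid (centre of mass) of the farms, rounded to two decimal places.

The minimiser of Σwᵢ‖p−pᵢ‖² is the weighted centroid p* = (Σwᵢpᵢ)/(Σwᵢ).
Σwᵢ = 718.
Σwᵢxᵢ = 90·6 + 30·3 + 70·1 + 20·8 + 500·0 + 8·7 = 916.
Σwᵢyᵢ = 90·0 + 30·6 + 70·3 + 20·8 + 500·5 + 8·4 = 3082.
x* = 916/718 = 1.28, y* = 3082/718 = 4.29.

(1.28, 4.29)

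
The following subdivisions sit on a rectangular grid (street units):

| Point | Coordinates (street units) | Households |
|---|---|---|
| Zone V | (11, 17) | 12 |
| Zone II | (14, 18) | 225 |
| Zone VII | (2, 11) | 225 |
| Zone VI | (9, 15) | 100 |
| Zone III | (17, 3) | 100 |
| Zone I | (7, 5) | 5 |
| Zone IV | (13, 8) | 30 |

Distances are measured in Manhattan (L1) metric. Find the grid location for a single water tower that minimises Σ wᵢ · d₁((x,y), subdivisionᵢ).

(13, 11)

Manhattan distance separates: Σwᵢ(|x−xᵢ|+|y−yᵢ|) = Σwᵢ|x−xᵢ| + Σwᵢ|y−yᵢ|, so x and y are optimised independently as 1-D weighted medians.
Total weight W = 697; half = 348.5.
x-coordinate, sorted with cumulative weight:
  x=2 (Zone VII, w=225) cum 225
  x=7 (Zone I, w=5) cum 230
  x=9 (Zone VI, w=100) cum 330
  x=11 (Zone V, w=12) cum 342
  x=13 (Zone IV, w=30) cum 372  ← median
  x=14 (Zone II, w=225) cum 597
  x=17 (Zone III, w=100) cum 697
⇒ x* = 13
y-coordinate, sorted with cumulative weight:
  y=3 (Zone III, w=100) cum 100
  y=5 (Zone I, w=5) cum 105
  y=8 (Zone IV, w=30) cum 135
  y=11 (Zone VII, w=225) cum 360  ← median
  y=15 (Zone VI, w=100) cum 460
  y=17 (Zone V, w=12) cum 472
  y=18 (Zone II, w=225) cum 697
⇒ y* = 11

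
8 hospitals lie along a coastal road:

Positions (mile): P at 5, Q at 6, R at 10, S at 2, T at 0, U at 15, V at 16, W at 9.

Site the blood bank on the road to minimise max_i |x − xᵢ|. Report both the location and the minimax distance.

location 8, max distance 8

The 1-center on a line is the midpoint of the two extreme points: leftmost at 0, rightmost at 16.
Optimal location = (0 + 16)/2 = 8; maximum distance = (16 − 0)/2 = 8.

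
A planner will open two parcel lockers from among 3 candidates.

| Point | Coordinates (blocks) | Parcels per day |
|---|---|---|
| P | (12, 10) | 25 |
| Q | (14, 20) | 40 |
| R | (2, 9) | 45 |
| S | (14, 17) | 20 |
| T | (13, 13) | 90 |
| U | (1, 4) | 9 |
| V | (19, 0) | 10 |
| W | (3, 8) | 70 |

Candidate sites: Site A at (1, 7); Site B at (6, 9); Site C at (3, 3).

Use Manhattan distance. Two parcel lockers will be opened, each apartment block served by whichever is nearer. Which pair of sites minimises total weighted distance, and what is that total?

Evaluate every pair (each demand assigned to the nearer of the two):
  {Site A, Site B}: total = 2837
  {Site B, Site C}: total = 2922
  {Site A, Site C}: total = 4032
Best pair: {Site A, Site B} with total 2837.

{Site A, Site B}, total 2837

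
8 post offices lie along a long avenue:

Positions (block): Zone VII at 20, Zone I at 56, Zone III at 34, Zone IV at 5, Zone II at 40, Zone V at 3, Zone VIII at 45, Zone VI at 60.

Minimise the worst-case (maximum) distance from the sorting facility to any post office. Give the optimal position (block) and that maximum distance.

location 31.5, max distance 28.5

The 1-center on a line is the midpoint of the two extreme points: leftmost at 3, rightmost at 60.
Optimal location = (3 + 60)/2 = 31.5; maximum distance = (60 − 3)/2 = 28.5.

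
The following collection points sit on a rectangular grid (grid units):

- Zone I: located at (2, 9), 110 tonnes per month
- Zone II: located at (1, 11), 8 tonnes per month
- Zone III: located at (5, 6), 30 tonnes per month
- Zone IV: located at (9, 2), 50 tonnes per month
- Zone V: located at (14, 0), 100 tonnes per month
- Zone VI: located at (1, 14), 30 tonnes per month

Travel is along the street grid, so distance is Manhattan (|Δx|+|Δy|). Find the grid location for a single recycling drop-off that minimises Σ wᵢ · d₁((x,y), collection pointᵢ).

(5, 6)

Manhattan distance separates: Σwᵢ(|x−xᵢ|+|y−yᵢ|) = Σwᵢ|x−xᵢ| + Σwᵢ|y−yᵢ|, so x and y are optimised independently as 1-D weighted medians.
Total weight W = 328; half = 164.
x-coordinate, sorted with cumulative weight:
  x=1 (Zone II, w=8) cum 8
  x=1 (Zone VI, w=30) cum 38
  x=2 (Zone I, w=110) cum 148
  x=5 (Zone III, w=30) cum 178  ← median
  x=9 (Zone IV, w=50) cum 228
  x=14 (Zone V, w=100) cum 328
⇒ x* = 5
y-coordinate, sorted with cumulative weight:
  y=0 (Zone V, w=100) cum 100
  y=2 (Zone IV, w=50) cum 150
  y=6 (Zone III, w=30) cum 180  ← median
  y=9 (Zone I, w=110) cum 290
  y=11 (Zone II, w=8) cum 298
  y=14 (Zone VI, w=30) cum 328
⇒ y* = 6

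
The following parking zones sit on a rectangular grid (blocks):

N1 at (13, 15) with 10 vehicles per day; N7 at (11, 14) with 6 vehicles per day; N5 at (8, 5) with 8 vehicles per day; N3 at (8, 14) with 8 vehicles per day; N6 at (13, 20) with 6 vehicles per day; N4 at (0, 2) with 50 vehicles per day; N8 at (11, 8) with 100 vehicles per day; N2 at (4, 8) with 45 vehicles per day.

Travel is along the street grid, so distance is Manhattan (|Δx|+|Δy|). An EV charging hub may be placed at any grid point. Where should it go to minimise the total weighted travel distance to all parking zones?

Manhattan distance separates: Σwᵢ(|x−xᵢ|+|y−yᵢ|) = Σwᵢ|x−xᵢ| + Σwᵢ|y−yᵢ|, so x and y are optimised independently as 1-D weighted medians.
Total weight W = 233; half = 116.5.
x-coordinate, sorted with cumulative weight:
  x=0 (N4, w=50) cum 50
  x=4 (N2, w=45) cum 95
  x=8 (N5, w=8) cum 103
  x=8 (N3, w=8) cum 111
  x=11 (N7, w=6) cum 117  ← median
  x=11 (N8, w=100) cum 217
  x=13 (N1, w=10) cum 227
  x=13 (N6, w=6) cum 233
⇒ x* = 11
y-coordinate, sorted with cumulative weight:
  y=2 (N4, w=50) cum 50
  y=5 (N5, w=8) cum 58
  y=8 (N8, w=100) cum 158  ← median
  y=8 (N2, w=45) cum 203
  y=14 (N7, w=6) cum 209
  y=14 (N3, w=8) cum 217
  y=15 (N1, w=10) cum 227
  y=20 (N6, w=6) cum 233
⇒ y* = 8

(11, 8)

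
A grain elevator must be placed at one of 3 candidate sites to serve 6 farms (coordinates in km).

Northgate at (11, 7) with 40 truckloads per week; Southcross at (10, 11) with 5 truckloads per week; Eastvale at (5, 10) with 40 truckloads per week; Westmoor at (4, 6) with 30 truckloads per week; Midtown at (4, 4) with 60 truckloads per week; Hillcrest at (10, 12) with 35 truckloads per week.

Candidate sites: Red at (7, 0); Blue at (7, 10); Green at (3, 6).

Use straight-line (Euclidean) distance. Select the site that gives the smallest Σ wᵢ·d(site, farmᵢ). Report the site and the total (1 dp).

Blue, total 974.5 km

Total weighted distance at each candidate:
  Red (7, 0): total = 1721.6
  Blue (7, 10): total = 974.5
  Green (3, 6): total = 1031.2
Minimum is at Blue with total 974.5 km.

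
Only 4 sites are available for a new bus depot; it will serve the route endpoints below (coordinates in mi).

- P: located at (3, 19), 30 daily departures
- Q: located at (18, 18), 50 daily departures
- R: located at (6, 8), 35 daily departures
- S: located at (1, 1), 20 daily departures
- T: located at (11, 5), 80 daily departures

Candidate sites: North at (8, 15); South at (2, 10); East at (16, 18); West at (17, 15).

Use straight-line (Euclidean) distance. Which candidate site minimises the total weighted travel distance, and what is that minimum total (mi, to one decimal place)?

North, total 2117.2 mi

Total weighted distance at each candidate:
  North (8, 15): total = 2117.2
  South (2, 10): total = 2327.4
  East (16, 18): total = 2553.8
  West (17, 15): total = 2409.4
Minimum is at North with total 2117.2 mi.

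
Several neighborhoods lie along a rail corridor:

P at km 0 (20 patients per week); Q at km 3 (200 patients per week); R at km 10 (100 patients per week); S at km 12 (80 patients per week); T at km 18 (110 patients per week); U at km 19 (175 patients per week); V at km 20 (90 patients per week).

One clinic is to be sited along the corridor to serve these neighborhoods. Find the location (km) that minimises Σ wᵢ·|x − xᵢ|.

x = 12

For a sum of weighted absolute distances on a line, the optimum is the weighted median (not the mean). Total weight W = 775; half-weight = 387.5.
Sort by position and accumulate weight:
  km 0 (P, w=20) → cum 20
  km 3 (Q, w=200) → cum 220
  km 10 (R, w=100) → cum 320
  km 12 (S, w=80) → cum 400  ≥ 387.5 → median here
  km 18 (T, w=110) → cum 510
  km 19 (U, w=175) → cum 685
  km 20 (V, w=90) → cum 775
Optimal location: km 12.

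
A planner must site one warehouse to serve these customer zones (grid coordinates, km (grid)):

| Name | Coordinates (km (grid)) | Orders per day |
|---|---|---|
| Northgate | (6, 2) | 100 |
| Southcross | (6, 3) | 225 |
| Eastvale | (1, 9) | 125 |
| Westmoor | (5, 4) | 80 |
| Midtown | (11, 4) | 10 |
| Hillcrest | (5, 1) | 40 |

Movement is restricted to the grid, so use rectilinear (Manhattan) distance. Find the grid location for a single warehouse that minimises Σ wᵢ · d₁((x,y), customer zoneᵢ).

Manhattan distance separates: Σwᵢ(|x−xᵢ|+|y−yᵢ|) = Σwᵢ|x−xᵢ| + Σwᵢ|y−yᵢ|, so x and y are optimised independently as 1-D weighted medians.
Total weight W = 580; half = 290.
x-coordinate, sorted with cumulative weight:
  x=1 (Eastvale, w=125) cum 125
  x=5 (Westmoor, w=80) cum 205
  x=5 (Hillcrest, w=40) cum 245
  x=6 (Northgate, w=100) cum 345  ← median
  x=6 (Southcross, w=225) cum 570
  x=11 (Midtown, w=10) cum 580
⇒ x* = 6
y-coordinate, sorted with cumulative weight:
  y=1 (Hillcrest, w=40) cum 40
  y=2 (Northgate, w=100) cum 140
  y=3 (Southcross, w=225) cum 365  ← median
  y=4 (Westmoor, w=80) cum 445
  y=4 (Midtown, w=10) cum 455
  y=9 (Eastvale, w=125) cum 580
⇒ y* = 3

(6, 3)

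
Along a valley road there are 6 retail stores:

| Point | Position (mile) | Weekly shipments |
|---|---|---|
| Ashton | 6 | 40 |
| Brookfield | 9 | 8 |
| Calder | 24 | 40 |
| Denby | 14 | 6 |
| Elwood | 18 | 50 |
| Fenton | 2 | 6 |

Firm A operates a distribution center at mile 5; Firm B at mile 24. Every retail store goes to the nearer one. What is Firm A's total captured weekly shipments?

60

The indifferent point is the midpoint (5+24)/2 = 14.5; retail stores left of it (closer to Firm A at 5) go to Firm A, those right go to Firm B.
  Fenton at 2 (w=6) → Firm A
  Ashton at 6 (w=40) → Firm A
  Brookfield at 9 (w=8) → Firm A
  Denby at 14 (w=6) → Firm A
  Elwood at 18 (w=50) → Firm B
  Calder at 24 (w=40) → Firm B
Firm A captures 60; Firm B captures 90.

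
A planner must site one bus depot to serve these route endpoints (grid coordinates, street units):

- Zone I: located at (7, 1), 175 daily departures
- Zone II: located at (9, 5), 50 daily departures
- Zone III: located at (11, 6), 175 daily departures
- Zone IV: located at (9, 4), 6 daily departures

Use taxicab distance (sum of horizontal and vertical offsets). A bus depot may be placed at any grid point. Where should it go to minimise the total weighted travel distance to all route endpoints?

Manhattan distance separates: Σwᵢ(|x−xᵢ|+|y−yᵢ|) = Σwᵢ|x−xᵢ| + Σwᵢ|y−yᵢ|, so x and y are optimised independently as 1-D weighted medians.
Total weight W = 406; half = 203.
x-coordinate, sorted with cumulative weight:
  x=7 (Zone I, w=175) cum 175
  x=9 (Zone II, w=50) cum 225  ← median
  x=9 (Zone IV, w=6) cum 231
  x=11 (Zone III, w=175) cum 406
⇒ x* = 9
y-coordinate, sorted with cumulative weight:
  y=1 (Zone I, w=175) cum 175
  y=4 (Zone IV, w=6) cum 181
  y=5 (Zone II, w=50) cum 231  ← median
  y=6 (Zone III, w=175) cum 406
⇒ y* = 5

(9, 5)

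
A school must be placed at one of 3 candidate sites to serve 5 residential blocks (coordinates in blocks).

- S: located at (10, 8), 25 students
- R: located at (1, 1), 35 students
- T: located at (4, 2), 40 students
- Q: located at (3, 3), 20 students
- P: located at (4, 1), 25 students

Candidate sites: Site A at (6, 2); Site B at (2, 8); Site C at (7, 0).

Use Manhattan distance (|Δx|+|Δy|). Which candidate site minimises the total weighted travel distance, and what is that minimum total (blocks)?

Site A, total 695 blocks

Total weighted distance at each candidate:
  Site A (6, 2): total = 695
  Site B (2, 8): total = 1145
  Site C (7, 0): total = 960
Minimum is at Site A with total 695 blocks.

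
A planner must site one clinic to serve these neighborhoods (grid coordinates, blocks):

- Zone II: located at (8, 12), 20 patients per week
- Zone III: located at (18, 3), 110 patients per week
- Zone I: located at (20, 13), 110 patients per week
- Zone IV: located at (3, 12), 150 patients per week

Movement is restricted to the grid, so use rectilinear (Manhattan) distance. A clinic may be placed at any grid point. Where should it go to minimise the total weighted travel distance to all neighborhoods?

(18, 12)

Manhattan distance separates: Σwᵢ(|x−xᵢ|+|y−yᵢ|) = Σwᵢ|x−xᵢ| + Σwᵢ|y−yᵢ|, so x and y are optimised independently as 1-D weighted medians.
Total weight W = 390; half = 195.
x-coordinate, sorted with cumulative weight:
  x=3 (Zone IV, w=150) cum 150
  x=8 (Zone II, w=20) cum 170
  x=18 (Zone III, w=110) cum 280  ← median
  x=20 (Zone I, w=110) cum 390
⇒ x* = 18
y-coordinate, sorted with cumulative weight:
  y=3 (Zone III, w=110) cum 110
  y=12 (Zone II, w=20) cum 130
  y=12 (Zone IV, w=150) cum 280  ← median
  y=13 (Zone I, w=110) cum 390
⇒ y* = 12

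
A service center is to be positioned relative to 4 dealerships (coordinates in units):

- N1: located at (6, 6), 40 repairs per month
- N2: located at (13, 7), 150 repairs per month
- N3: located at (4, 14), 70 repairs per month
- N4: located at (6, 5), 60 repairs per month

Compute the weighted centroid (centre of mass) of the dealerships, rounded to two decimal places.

The minimiser of Σwᵢ‖p−pᵢ‖² is the weighted centroid p* = (Σwᵢpᵢ)/(Σwᵢ).
Σwᵢ = 320.
Σwᵢxᵢ = 40·6 + 150·13 + 70·4 + 60·6 = 2830.
Σwᵢyᵢ = 40·6 + 150·7 + 70·14 + 60·5 = 2570.
x* = 2830/320 = 8.84, y* = 2570/320 = 8.03.

(8.84, 8.03)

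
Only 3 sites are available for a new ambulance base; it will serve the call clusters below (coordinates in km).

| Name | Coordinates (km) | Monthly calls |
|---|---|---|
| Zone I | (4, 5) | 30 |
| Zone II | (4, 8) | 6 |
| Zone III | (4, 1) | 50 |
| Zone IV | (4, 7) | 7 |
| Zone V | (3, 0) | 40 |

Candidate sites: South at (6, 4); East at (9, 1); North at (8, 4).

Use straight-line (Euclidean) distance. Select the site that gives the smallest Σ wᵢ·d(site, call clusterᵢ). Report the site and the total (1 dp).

Total weighted distance at each candidate:
  South (6, 4): total = 499.4
  East (9, 1): total = 791.7
  North (8, 4): total = 698.8
Minimum is at South with total 499.4 km.

South, total 499.4 km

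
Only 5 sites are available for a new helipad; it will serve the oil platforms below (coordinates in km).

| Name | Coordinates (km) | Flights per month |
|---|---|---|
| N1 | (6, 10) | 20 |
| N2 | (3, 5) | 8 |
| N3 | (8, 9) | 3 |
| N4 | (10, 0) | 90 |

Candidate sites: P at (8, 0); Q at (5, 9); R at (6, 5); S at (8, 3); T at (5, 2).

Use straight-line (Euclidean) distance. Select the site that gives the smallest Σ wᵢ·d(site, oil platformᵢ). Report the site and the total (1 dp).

P, total 467.5 km

Total weighted distance at each candidate:
  P (8, 0): total = 467.5
  Q (5, 9): total = 999.7
  R (6, 5): total = 713.7
  S (8, 3): total = 531.2
  T (5, 2): total = 697.6
Minimum is at P with total 467.5 km.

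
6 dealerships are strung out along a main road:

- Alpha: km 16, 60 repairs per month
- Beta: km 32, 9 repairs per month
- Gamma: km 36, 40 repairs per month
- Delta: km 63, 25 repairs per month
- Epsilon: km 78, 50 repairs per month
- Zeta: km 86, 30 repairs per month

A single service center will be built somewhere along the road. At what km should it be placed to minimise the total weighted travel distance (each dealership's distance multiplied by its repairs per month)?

For a sum of weighted absolute distances on a line, the optimum is the weighted median (not the mean). Total weight W = 214; half-weight = 107.
Sort by position and accumulate weight:
  km 16 (Alpha, w=60) → cum 60
  km 32 (Beta, w=9) → cum 69
  km 36 (Gamma, w=40) → cum 109  ≥ 107 → median here
  km 63 (Delta, w=25) → cum 134
  km 78 (Epsilon, w=50) → cum 184
  km 86 (Zeta, w=30) → cum 214
Optimal location: km 36.

x = 36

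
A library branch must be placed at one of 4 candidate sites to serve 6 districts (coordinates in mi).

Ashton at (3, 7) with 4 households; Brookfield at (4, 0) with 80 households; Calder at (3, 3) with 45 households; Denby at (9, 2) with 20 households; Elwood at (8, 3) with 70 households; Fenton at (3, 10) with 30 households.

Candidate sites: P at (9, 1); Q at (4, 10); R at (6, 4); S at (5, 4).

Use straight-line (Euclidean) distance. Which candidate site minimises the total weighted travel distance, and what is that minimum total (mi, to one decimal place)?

Total weighted distance at each candidate:
  P (9, 1): total = 1227.5
  Q (4, 10): total = 1913.9
  R (6, 4): total = 946.9
  S (5, 4): total = 945.4
Minimum is at S with total 945.4 mi.

S, total 945.4 mi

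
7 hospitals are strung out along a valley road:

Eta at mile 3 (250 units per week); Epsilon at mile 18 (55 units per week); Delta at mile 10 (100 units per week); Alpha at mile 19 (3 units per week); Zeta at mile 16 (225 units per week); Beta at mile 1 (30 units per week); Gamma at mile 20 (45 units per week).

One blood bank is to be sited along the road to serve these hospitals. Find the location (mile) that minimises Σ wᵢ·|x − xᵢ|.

For a sum of weighted absolute distances on a line, the optimum is the weighted median (not the mean). Total weight W = 708; half-weight = 354.
Sort by position and accumulate weight:
  mile 1 (Beta, w=30) → cum 30
  mile 3 (Eta, w=250) → cum 280
  mile 10 (Delta, w=100) → cum 380  ≥ 354 → median here
  mile 16 (Zeta, w=225) → cum 605
  mile 18 (Epsilon, w=55) → cum 660
  mile 19 (Alpha, w=3) → cum 663
  mile 20 (Gamma, w=45) → cum 708
Optimal location: mile 10.

x = 10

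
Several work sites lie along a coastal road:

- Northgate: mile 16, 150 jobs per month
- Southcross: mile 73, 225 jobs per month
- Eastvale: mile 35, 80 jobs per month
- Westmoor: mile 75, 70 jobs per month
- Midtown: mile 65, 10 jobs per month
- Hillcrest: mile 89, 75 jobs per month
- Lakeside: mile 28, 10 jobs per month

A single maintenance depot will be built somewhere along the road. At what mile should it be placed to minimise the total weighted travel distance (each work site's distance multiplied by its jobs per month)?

x = 73

For a sum of weighted absolute distances on a line, the optimum is the weighted median (not the mean). Total weight W = 620; half-weight = 310.
Sort by position and accumulate weight:
  mile 16 (Northgate, w=150) → cum 150
  mile 28 (Lakeside, w=10) → cum 160
  mile 35 (Eastvale, w=80) → cum 240
  mile 65 (Midtown, w=10) → cum 250
  mile 73 (Southcross, w=225) → cum 475  ≥ 310 → median here
  mile 75 (Westmoor, w=70) → cum 545
  mile 89 (Hillcrest, w=75) → cum 620
Optimal location: mile 73.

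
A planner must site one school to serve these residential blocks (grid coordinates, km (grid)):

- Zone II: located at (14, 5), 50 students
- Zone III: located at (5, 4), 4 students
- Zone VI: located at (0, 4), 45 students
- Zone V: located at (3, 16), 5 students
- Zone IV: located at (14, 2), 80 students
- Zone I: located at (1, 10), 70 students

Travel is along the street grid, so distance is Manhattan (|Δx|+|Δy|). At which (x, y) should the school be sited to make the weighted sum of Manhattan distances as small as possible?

Manhattan distance separates: Σwᵢ(|x−xᵢ|+|y−yᵢ|) = Σwᵢ|x−xᵢ| + Σwᵢ|y−yᵢ|, so x and y are optimised independently as 1-D weighted medians.
Total weight W = 254; half = 127.
x-coordinate, sorted with cumulative weight:
  x=0 (Zone VI, w=45) cum 45
  x=1 (Zone I, w=70) cum 115
  x=3 (Zone V, w=5) cum 120
  x=5 (Zone III, w=4) cum 124
  x=14 (Zone II, w=50) cum 174  ← median
  x=14 (Zone IV, w=80) cum 254
⇒ x* = 14
y-coordinate, sorted with cumulative weight:
  y=2 (Zone IV, w=80) cum 80
  y=4 (Zone III, w=4) cum 84
  y=4 (Zone VI, w=45) cum 129  ← median
  y=5 (Zone II, w=50) cum 179
  y=10 (Zone I, w=70) cum 249
  y=16 (Zone V, w=5) cum 254
⇒ y* = 4

(14, 4)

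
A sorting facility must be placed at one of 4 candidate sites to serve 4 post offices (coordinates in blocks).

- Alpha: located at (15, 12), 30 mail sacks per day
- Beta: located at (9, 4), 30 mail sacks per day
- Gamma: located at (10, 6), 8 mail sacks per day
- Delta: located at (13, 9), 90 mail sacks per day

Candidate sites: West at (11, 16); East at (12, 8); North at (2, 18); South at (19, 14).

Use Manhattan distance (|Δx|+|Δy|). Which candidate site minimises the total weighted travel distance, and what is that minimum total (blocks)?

Total weighted distance at each candidate:
  West (11, 16): total = 1558
  East (12, 8): total = 632
  North (2, 18): total = 3160
  South (19, 14): total = 1906
Minimum is at East with total 632 blocks.

East, total 632 blocks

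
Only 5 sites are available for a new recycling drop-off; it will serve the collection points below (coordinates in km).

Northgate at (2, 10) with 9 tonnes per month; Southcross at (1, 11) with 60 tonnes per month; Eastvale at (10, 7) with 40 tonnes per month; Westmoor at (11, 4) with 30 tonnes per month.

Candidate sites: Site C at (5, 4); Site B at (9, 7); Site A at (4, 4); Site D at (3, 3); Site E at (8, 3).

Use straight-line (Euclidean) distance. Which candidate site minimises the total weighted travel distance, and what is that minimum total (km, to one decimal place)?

Total weighted distance at each candidate:
  Site C (5, 4): total = 957.3
  Site B (9, 7): total = 753.4
  Site A (4, 4): total = 992.2
  Site D (3, 3): total = 1122.8
  Site E (8, 3): total = 994.5
Minimum is at Site B with total 753.4 km.

Site B, total 753.4 km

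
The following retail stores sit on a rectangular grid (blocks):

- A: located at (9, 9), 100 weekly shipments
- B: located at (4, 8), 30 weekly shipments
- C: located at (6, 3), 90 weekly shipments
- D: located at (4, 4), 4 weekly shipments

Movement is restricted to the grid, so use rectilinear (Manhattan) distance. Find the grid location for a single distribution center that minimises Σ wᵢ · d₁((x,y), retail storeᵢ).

(6, 8)

Manhattan distance separates: Σwᵢ(|x−xᵢ|+|y−yᵢ|) = Σwᵢ|x−xᵢ| + Σwᵢ|y−yᵢ|, so x and y are optimised independently as 1-D weighted medians.
Total weight W = 224; half = 112.
x-coordinate, sorted with cumulative weight:
  x=4 (B, w=30) cum 30
  x=4 (D, w=4) cum 34
  x=6 (C, w=90) cum 124  ← median
  x=9 (A, w=100) cum 224
⇒ x* = 6
y-coordinate, sorted with cumulative weight:
  y=3 (C, w=90) cum 90
  y=4 (D, w=4) cum 94
  y=8 (B, w=30) cum 124  ← median
  y=9 (A, w=100) cum 224
⇒ y* = 8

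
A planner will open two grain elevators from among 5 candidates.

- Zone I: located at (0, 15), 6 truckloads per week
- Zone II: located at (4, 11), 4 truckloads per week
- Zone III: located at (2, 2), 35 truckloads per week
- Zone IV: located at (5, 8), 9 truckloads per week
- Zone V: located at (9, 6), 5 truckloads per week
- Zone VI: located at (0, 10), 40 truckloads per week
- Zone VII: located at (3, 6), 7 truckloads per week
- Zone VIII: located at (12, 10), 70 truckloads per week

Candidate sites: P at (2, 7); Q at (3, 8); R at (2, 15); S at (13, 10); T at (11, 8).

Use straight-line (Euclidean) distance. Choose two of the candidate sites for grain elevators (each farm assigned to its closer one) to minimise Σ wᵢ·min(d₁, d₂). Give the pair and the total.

{P, S}, total 523.2

Evaluate every pair (each demand assigned to the nearer of the two):
  {P, S}: total = 523.2
  {Q, S}: total = 545.7
  {P, T}: total = 595.6
  {Q, T}: total = 618.1
  {R, T}: total = 906.3
  {R, S}: total = 930.5
  {P, Q}: total = 1082.5
  {Q, R}: total = 1090.8
  {S, T}: total = 1130.4
  {P, R}: total = 1153.6
Best pair: {P, S} with total 523.2.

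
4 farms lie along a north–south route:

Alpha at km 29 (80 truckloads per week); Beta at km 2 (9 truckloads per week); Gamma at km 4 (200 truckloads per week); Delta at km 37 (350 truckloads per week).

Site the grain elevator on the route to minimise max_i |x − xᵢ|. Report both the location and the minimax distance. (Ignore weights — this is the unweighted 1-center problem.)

location 19.5, max distance 17.5

The 1-center on a line is the midpoint of the two extreme points: leftmost at 2, rightmost at 37.
Optimal location = (2 + 37)/2 = 19.5; maximum distance = (37 − 2)/2 = 17.5.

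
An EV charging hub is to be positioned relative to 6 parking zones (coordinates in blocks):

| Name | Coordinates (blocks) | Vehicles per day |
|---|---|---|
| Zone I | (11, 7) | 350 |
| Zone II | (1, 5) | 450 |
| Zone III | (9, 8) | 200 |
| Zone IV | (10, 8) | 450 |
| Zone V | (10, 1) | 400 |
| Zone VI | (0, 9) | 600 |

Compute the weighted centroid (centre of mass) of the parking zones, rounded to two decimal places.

(5.96, 6.41)

The minimiser of Σwᵢ‖p−pᵢ‖² is the weighted centroid p* = (Σwᵢpᵢ)/(Σwᵢ).
Σwᵢ = 2450.
Σwᵢxᵢ = 350·11 + 450·1 + 200·9 + 450·10 + 400·10 + 600·0 = 14600.
Σwᵢyᵢ = 350·7 + 450·5 + 200·8 + 450·8 + 400·1 + 600·9 = 15700.
x* = 14600/2450 = 5.96, y* = 15700/2450 = 6.41.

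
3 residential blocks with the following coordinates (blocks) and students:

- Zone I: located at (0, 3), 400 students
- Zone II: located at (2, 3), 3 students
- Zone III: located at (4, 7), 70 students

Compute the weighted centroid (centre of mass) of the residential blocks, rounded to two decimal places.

(0.60, 3.59)

The minimiser of Σwᵢ‖p−pᵢ‖² is the weighted centroid p* = (Σwᵢpᵢ)/(Σwᵢ).
Σwᵢ = 473.
Σwᵢxᵢ = 400·0 + 3·2 + 70·4 = 286.
Σwᵢyᵢ = 400·3 + 3·3 + 70·7 = 1699.
x* = 286/473 = 0.60, y* = 1699/473 = 3.59.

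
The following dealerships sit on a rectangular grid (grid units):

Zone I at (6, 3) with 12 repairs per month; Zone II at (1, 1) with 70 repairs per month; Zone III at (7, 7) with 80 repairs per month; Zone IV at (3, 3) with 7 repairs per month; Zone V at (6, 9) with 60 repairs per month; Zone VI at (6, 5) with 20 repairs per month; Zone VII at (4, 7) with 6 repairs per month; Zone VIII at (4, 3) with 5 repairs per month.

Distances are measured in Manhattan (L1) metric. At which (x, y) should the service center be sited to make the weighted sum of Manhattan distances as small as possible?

(6, 7)

Manhattan distance separates: Σwᵢ(|x−xᵢ|+|y−yᵢ|) = Σwᵢ|x−xᵢ| + Σwᵢ|y−yᵢ|, so x and y are optimised independently as 1-D weighted medians.
Total weight W = 260; half = 130.
x-coordinate, sorted with cumulative weight:
  x=1 (Zone II, w=70) cum 70
  x=3 (Zone IV, w=7) cum 77
  x=4 (Zone VII, w=6) cum 83
  x=4 (Zone VIII, w=5) cum 88
  x=6 (Zone I, w=12) cum 100
  x=6 (Zone V, w=60) cum 160  ← median
  x=6 (Zone VI, w=20) cum 180
  x=7 (Zone III, w=80) cum 260
⇒ x* = 6
y-coordinate, sorted with cumulative weight:
  y=1 (Zone II, w=70) cum 70
  y=3 (Zone I, w=12) cum 82
  y=3 (Zone IV, w=7) cum 89
  y=3 (Zone VIII, w=5) cum 94
  y=5 (Zone VI, w=20) cum 114
  y=7 (Zone III, w=80) cum 194  ← median
  y=7 (Zone VII, w=6) cum 200
  y=9 (Zone V, w=60) cum 260
⇒ y* = 7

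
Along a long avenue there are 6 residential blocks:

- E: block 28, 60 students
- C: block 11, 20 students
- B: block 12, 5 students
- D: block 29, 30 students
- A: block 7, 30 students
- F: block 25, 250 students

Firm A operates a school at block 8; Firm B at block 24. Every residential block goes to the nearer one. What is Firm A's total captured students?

55

The indifferent point is the midpoint (8+24)/2 = 16; residential blocks left of it (closer to Firm A at 8) go to Firm A, those right go to Firm B.
  A at 7 (w=30) → Firm A
  C at 11 (w=20) → Firm A
  B at 12 (w=5) → Firm A
  F at 25 (w=250) → Firm B
  E at 28 (w=60) → Firm B
  D at 29 (w=30) → Firm B
Firm A captures 55; Firm B captures 340.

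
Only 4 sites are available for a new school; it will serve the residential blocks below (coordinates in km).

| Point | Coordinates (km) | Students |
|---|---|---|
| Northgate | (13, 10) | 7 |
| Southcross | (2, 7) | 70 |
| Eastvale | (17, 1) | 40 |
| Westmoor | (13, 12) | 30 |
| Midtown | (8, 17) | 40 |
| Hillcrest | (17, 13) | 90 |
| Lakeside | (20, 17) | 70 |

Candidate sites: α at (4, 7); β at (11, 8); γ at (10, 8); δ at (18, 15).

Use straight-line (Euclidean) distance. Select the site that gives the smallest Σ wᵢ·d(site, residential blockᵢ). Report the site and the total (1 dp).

δ, total 2845.2 km

Total weighted distance at each candidate:
  α (4, 7): total = 4128.2
  β (11, 8): total = 3130.0
  γ (10, 8): total = 3220.3
  δ (18, 15): total = 2845.2
Minimum is at δ with total 2845.2 km.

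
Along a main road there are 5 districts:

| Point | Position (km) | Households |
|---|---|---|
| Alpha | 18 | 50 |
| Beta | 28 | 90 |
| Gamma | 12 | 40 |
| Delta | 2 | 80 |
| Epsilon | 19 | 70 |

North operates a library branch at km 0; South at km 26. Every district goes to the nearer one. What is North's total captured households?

120

The indifferent point is the midpoint (0+26)/2 = 13; districts left of it (closer to North at 0) go to North, those right go to South.
  Delta at 2 (w=80) → North
  Gamma at 12 (w=40) → North
  Alpha at 18 (w=50) → South
  Epsilon at 19 (w=70) → South
  Beta at 28 (w=90) → South
North captures 120; South captures 210.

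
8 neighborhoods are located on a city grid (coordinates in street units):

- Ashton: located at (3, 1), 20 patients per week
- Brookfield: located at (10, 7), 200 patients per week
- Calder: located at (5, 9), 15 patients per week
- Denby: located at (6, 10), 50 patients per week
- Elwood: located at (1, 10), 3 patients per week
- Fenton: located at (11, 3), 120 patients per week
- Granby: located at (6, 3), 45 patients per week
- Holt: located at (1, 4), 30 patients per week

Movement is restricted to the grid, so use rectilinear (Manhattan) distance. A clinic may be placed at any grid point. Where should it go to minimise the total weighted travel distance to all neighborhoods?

Manhattan distance separates: Σwᵢ(|x−xᵢ|+|y−yᵢ|) = Σwᵢ|x−xᵢ| + Σwᵢ|y−yᵢ|, so x and y are optimised independently as 1-D weighted medians.
Total weight W = 483; half = 241.5.
x-coordinate, sorted with cumulative weight:
  x=1 (Elwood, w=3) cum 3
  x=1 (Holt, w=30) cum 33
  x=3 (Ashton, w=20) cum 53
  x=5 (Calder, w=15) cum 68
  x=6 (Denby, w=50) cum 118
  x=6 (Granby, w=45) cum 163
  x=10 (Brookfield, w=200) cum 363  ← median
  x=11 (Fenton, w=120) cum 483
⇒ x* = 10
y-coordinate, sorted with cumulative weight:
  y=1 (Ashton, w=20) cum 20
  y=3 (Fenton, w=120) cum 140
  y=3 (Granby, w=45) cum 185
  y=4 (Holt, w=30) cum 215
  y=7 (Brookfield, w=200) cum 415  ← median
  y=9 (Calder, w=15) cum 430
  y=10 (Denby, w=50) cum 480
  y=10 (Elwood, w=3) cum 483
⇒ y* = 7

(10, 7)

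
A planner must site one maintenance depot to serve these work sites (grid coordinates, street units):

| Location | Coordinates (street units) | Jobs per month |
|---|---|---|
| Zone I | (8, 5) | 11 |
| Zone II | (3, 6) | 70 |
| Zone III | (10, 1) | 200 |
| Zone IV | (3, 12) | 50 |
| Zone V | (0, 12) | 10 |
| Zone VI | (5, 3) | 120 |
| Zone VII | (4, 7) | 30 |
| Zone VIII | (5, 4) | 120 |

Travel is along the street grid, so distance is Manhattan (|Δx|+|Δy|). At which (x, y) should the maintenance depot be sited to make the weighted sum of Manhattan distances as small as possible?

Manhattan distance separates: Σwᵢ(|x−xᵢ|+|y−yᵢ|) = Σwᵢ|x−xᵢ| + Σwᵢ|y−yᵢ|, so x and y are optimised independently as 1-D weighted medians.
Total weight W = 611; half = 305.5.
x-coordinate, sorted with cumulative weight:
  x=0 (Zone V, w=10) cum 10
  x=3 (Zone II, w=70) cum 80
  x=3 (Zone IV, w=50) cum 130
  x=4 (Zone VII, w=30) cum 160
  x=5 (Zone VI, w=120) cum 280
  x=5 (Zone VIII, w=120) cum 400  ← median
  x=8 (Zone I, w=11) cum 411
  x=10 (Zone III, w=200) cum 611
⇒ x* = 5
y-coordinate, sorted with cumulative weight:
  y=1 (Zone III, w=200) cum 200
  y=3 (Zone VI, w=120) cum 320  ← median
  y=4 (Zone VIII, w=120) cum 440
  y=5 (Zone I, w=11) cum 451
  y=6 (Zone II, w=70) cum 521
  y=7 (Zone VII, w=30) cum 551
  y=12 (Zone IV, w=50) cum 601
  y=12 (Zone V, w=10) cum 611
⇒ y* = 3

(5, 3)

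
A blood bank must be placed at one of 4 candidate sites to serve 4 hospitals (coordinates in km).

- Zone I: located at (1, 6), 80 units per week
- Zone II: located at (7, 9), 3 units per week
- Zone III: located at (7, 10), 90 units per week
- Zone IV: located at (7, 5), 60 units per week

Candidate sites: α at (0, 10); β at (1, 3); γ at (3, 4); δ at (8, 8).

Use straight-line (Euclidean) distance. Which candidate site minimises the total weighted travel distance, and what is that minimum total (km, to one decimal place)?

δ, total 977.6 km

Total weighted distance at each candidate:
  α (0, 10): total = 1497.2
  β (1, 3): total = 1474.7
  γ (3, 4): total = 1141.9
  δ (8, 8): total = 977.6
Minimum is at δ with total 977.6 km.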